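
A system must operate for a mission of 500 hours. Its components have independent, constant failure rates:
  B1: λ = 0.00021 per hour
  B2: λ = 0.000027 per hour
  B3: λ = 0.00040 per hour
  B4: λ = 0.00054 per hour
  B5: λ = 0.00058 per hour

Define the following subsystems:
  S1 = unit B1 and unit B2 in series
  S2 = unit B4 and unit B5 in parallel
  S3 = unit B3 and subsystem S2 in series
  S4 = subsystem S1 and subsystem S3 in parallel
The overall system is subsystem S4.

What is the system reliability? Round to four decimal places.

R(B1) = exp(−0.00021 × 500) = 0.900325
R(B2) = exp(−0.000027 × 500) = 0.986591
R(B3) = exp(−0.00040 × 500) = 0.818731
R(B4) = exp(−0.00054 × 500) = 0.763379
R(B5) = exp(−0.00058 × 500) = 0.748264
Series (B1 and B2): 0.900325 × 0.986591 = 0.888253
Parallel (B4 and B5): 1 − (1 − 0.763379)(1 − 0.748264) = 0.940434
Series (B3 and [0.940434]): 0.818731 × 0.940434 = 0.769962
Parallel ([0.888253] and [0.769962]): 1 − (1 − 0.888253)(1 − 0.769962) = 0.9743

0.9743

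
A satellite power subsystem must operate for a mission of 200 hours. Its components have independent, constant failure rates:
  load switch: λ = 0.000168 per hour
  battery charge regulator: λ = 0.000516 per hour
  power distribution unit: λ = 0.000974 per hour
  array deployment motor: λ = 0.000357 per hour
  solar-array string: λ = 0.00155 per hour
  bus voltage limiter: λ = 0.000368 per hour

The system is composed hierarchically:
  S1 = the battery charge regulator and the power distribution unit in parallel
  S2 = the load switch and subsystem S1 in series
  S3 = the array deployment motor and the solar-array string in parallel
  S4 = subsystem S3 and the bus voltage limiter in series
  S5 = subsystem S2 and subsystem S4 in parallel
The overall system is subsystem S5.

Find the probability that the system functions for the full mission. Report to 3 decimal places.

R(load switch) = exp(−0.000168 × 200) = 0.96696
R(battery charge regulator) = exp(−0.000516 × 200) = 0.90195
R(power distribution unit) = exp(−0.000974 × 200) = 0.82300
R(array deployment motor) = exp(−0.000357 × 200) = 0.93109
R(solar-array string) = exp(−0.00155 × 200) = 0.73345
R(bus voltage limiter) = exp(−0.000368 × 200) = 0.92904
Parallel (battery charge regulator and power distribution unit): 1 − (1 − 0.90195)(1 − 0.82300) = 0.98265
Series (load switch and [0.98265]): 0.96696 × 0.98265 = 0.95018
Parallel (array deployment motor and solar-array string): 1 − (1 − 0.93109)(1 − 0.73345) = 0.98163
Series ([0.98163] and bus voltage limiter): 0.98163 × 0.92904 = 0.91197
Parallel ([0.95018] and [0.91197]): 1 − (1 − 0.95018)(1 − 0.91197) = 0.996

0.996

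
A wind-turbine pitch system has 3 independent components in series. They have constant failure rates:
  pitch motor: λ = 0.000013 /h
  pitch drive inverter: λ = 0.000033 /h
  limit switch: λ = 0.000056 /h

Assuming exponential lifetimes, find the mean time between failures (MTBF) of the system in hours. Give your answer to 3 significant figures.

Series of exponential components: λ_sys = Σ λ_i
λ_sys = 0.000013 + 0.000033 + 0.000056 = 1.0200e-04 /h
MTBF = 1 / λ_sys = 9800 h

9800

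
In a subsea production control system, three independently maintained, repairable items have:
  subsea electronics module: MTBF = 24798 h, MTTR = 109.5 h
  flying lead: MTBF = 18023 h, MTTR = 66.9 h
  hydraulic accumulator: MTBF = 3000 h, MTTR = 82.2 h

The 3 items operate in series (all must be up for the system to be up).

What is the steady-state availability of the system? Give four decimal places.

A(subsea electronics module) = MTBF/(MTBF+MTTR) = 24798/(24798+109.5) = 0.995604
A(flying lead) = MTBF/(MTBF+MTTR) = 18023/(18023+66.9) = 0.996302
A(hydraulic accumulator) = MTBF/(MTBF+MTTR) = 3000/(3000+82.2) = 0.973331
Series availability: 0.995604 × 0.996302 × 0.973331 = 0.9655

0.9655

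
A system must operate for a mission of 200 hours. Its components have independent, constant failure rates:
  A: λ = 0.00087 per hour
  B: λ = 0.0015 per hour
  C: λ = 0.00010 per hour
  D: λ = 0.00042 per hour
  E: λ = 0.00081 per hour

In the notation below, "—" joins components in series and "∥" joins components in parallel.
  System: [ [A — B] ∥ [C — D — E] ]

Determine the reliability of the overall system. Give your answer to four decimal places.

R(A) = exp(−0.00087 × 200) = 0.840297
R(B) = exp(−0.0015 × 200) = 0.740818
R(C) = exp(−0.00010 × 200) = 0.980199
R(D) = exp(−0.00042 × 200) = 0.919431
R(E) = exp(−0.00081 × 200) = 0.850441
Series (A and B): 0.840297 × 0.740818 = 0.622507
Series (C, D, and E): 0.980199 × 0.919431 × 0.850441 = 0.766439
Parallel ([0.622507] and [0.766439]): 1 − (1 − 0.622507)(1 − 0.766439) = 0.9118

0.9118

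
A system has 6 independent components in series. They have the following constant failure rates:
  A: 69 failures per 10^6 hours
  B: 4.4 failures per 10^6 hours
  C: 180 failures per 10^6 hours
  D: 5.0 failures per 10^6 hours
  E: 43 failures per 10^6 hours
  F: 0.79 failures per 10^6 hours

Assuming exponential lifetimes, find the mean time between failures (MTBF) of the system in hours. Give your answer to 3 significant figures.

Series of exponential components: λ_sys = Σ λ_i
λ_sys = 0.000069 + 0.0000044 + 0.00018 + 0.0000050 + 0.000043 + 0.00000079 = 3.0219e-04 /h
MTBF = 1 / λ_sys = 3310 h

3310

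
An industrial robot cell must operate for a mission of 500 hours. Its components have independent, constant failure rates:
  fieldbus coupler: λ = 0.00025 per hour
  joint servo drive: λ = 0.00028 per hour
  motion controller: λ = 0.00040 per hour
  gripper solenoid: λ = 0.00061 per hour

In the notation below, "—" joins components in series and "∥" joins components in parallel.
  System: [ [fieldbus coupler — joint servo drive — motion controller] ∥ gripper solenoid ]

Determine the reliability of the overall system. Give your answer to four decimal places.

0.9022

R(fieldbus coupler) = exp(−0.00025 × 500) = 0.882497
R(joint servo drive) = exp(−0.00028 × 500) = 0.869358
R(motion controller) = exp(−0.00040 × 500) = 0.818731
R(gripper solenoid) = exp(−0.00061 × 500) = 0.737123
Series (fieldbus coupler, joint servo drive, and motion controller): 0.882497 × 0.869358 × 0.818731 = 0.628135
Parallel ([0.628135] and gripper solenoid): 1 − (1 − 0.628135)(1 − 0.737123) = 0.9022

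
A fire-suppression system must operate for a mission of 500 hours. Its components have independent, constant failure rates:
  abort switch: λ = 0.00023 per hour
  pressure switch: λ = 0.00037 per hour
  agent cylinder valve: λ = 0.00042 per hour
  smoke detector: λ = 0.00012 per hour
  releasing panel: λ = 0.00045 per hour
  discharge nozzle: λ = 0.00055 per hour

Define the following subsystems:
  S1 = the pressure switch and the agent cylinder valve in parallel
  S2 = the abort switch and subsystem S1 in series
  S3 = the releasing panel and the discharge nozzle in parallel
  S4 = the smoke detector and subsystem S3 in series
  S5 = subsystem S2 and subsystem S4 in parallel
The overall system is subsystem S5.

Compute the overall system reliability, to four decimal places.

R(abort switch) = exp(−0.00023 × 500) = 0.891366
R(pressure switch) = exp(−0.00037 × 500) = 0.831104
R(agent cylinder valve) = exp(−0.00042 × 500) = 0.810584
R(smoke detector) = exp(−0.00012 × 500) = 0.941765
R(releasing panel) = exp(−0.00045 × 500) = 0.798516
R(discharge nozzle) = exp(−0.00055 × 500) = 0.759572
Parallel (pressure switch and agent cylinder valve): 1 − (1 − 0.831104)(1 − 0.810584) = 0.968008
Series (abort switch and [0.968008]): 0.891366 × 0.968008 = 0.862849
Parallel (releasing panel and discharge nozzle): 1 − (1 − 0.798516)(1 − 0.759572) = 0.951558
Series (smoke detector and [0.951558]): 0.941765 × 0.951558 = 0.896144
Parallel ([0.862849] and [0.896144]): 1 − (1 − 0.862849)(1 − 0.896144) = 0.9858

0.9858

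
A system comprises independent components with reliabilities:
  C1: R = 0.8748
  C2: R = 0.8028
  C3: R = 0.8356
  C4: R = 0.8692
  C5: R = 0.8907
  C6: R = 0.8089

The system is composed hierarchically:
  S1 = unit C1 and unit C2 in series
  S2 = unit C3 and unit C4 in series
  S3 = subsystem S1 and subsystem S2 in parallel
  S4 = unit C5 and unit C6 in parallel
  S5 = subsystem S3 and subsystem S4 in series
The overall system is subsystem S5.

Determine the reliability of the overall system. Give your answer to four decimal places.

0.8993

Series (C1 and C2): 0.874800 × 0.802800 = 0.702289
Series (C3 and C4): 0.835600 × 0.869200 = 0.726304
Parallel ([0.702289] and [0.726304]): 1 − (1 − 0.702289)(1 − 0.726304) = 0.918518
Parallel (C5 and C6): 1 − (1 − 0.890700)(1 − 0.808900) = 0.979113
Series ([0.918518] and [0.979113]): 0.918518 × 0.979113 = 0.8993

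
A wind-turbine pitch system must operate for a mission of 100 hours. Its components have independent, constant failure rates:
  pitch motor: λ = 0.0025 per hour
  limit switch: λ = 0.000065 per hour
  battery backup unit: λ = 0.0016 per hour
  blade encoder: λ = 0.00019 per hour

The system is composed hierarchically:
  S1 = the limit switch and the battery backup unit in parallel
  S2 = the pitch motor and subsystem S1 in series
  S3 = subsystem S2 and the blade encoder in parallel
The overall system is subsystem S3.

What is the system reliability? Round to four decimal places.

R(pitch motor) = exp(−0.0025 × 100) = 0.778801
R(limit switch) = exp(−0.000065 × 100) = 0.993521
R(battery backup unit) = exp(−0.0016 × 100) = 0.852144
R(blade encoder) = exp(−0.00019 × 100) = 0.981179
Parallel (limit switch and battery backup unit): 1 − (1 − 0.993521)(1 − 0.852144) = 0.999042
Series (pitch motor and [0.999042]): 0.778801 × 0.999042 = 0.778055
Parallel ([0.778055] and blade encoder): 1 − (1 − 0.778055)(1 − 0.981179) = 0.9958

0.9958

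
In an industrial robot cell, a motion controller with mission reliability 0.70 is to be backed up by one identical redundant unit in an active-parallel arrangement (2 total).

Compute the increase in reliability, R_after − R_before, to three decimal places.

R_before = 0.70
R_after = 1 − (1 − 0.70)^2 = 0.910
ΔR = 0.910 − 0.70 = 0.210

0.210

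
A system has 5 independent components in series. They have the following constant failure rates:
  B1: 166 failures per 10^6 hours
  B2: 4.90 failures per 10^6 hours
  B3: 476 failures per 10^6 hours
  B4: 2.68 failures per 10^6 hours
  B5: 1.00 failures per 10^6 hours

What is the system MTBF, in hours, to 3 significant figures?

Series of exponential components: λ_sys = Σ λ_i
λ_sys = 0.000166 + 0.00000490 + 0.000476 + 0.00000268 + 0.00000100 = 6.5058e-04 /h
MTBF = 1 / λ_sys = 1540 h

1540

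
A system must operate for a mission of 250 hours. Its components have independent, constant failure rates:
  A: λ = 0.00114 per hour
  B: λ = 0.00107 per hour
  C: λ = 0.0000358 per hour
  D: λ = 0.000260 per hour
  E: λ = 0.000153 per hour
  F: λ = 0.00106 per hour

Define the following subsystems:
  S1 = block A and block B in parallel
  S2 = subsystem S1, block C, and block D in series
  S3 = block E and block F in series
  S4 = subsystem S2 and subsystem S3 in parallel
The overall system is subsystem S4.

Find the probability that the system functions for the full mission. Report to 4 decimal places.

0.9672

R(A) = exp(−0.00114 × 250) = 0.752014
R(B) = exp(−0.00107 × 250) = 0.765290
R(C) = exp(−0.0000358 × 250) = 0.991090
R(D) = exp(−0.000260 × 250) = 0.937067
R(E) = exp(−0.000153 × 250) = 0.962472
R(F) = exp(−0.00106 × 250) = 0.767206
Parallel (A and B): 1 − (1 − 0.752014)(1 − 0.765290) = 0.941795
Series ([0.941795], C, and D): 0.941795 × 0.991090 × 0.937067 = 0.874662
Series (E and F): 0.962472 × 0.767206 = 0.738414
Parallel ([0.874662] and [0.738414]): 1 − (1 − 0.874662)(1 − 0.738414) = 0.9672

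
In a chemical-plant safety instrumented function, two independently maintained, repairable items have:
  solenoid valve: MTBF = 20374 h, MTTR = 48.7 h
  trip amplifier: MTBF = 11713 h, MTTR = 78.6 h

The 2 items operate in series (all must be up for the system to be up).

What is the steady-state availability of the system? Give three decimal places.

A(solenoid valve) = MTBF/(MTBF+MTTR) = 20374/(20374+48.7) = 0.997615
A(trip amplifier) = MTBF/(MTBF+MTTR) = 11713/(11713+78.6) = 0.993334
Series availability: 0.997615 × 0.993334 = 0.991

0.991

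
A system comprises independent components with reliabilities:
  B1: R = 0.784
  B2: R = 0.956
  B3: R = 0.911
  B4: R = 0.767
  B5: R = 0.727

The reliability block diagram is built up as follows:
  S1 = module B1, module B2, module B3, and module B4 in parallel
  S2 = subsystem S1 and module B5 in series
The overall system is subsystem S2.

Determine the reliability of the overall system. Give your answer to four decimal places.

0.7269

Parallel (B1, B2, B3, and B4): 1 − (1 − 0.784000)(1 − 0.956000)(1 − 0.911000)(1 − 0.767000) = 0.999803
Series ([0.999803] and B5): 0.999803 × 0.727000 = 0.7269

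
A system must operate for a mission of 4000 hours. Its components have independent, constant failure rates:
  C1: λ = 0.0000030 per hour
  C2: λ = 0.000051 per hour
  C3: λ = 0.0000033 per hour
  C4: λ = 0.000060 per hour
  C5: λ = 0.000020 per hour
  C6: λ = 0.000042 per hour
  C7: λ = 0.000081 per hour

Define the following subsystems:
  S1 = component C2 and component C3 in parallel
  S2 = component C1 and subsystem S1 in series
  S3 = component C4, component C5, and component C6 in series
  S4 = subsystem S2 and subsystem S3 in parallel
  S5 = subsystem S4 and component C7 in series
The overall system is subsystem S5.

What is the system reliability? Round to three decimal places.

R(C1) = exp(−0.0000030 × 4000) = 0.98807
R(C2) = exp(−0.000051 × 4000) = 0.81546
R(C3) = exp(−0.0000033 × 4000) = 0.98689
R(C4) = exp(−0.000060 × 4000) = 0.78663
R(C5) = exp(−0.000020 × 4000) = 0.92312
R(C6) = exp(−0.000042 × 4000) = 0.84535
R(C7) = exp(−0.000081 × 4000) = 0.72325
Parallel (C2 and C3): 1 − (1 − 0.81546)(1 − 0.98689) = 0.99758
Series (C1 and [0.99758]): 0.98807 × 0.99758 = 0.98568
Series (C4, C5, and C6): 0.78663 × 0.92312 × 0.84535 = 0.61385
Parallel ([0.98568] and [0.61385]): 1 − (1 − 0.98568)(1 − 0.61385) = 0.99447
Series ([0.99447] and C7): 0.99447 × 0.72325 = 0.719

0.719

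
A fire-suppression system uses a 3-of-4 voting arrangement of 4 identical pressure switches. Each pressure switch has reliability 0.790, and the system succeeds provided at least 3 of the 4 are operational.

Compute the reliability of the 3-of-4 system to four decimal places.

0.8037

R = Σ_{i=3}^{4} C(4,i) p^i (1−p)^{4−i} with p = 0.790
C(4,3)·0.790^3·0.210^1 = 0.414153
C(4,4)·0.790^4·0.210^0 = 0.389501
Sum = 0.8037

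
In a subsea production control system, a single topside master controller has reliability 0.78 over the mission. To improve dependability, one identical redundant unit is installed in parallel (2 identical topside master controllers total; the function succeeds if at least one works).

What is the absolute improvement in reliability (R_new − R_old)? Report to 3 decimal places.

0.172

R_before = 0.78
R_after = 1 − (1 − 0.78)^2 = 0.952
ΔR = 0.952 − 0.78 = 0.172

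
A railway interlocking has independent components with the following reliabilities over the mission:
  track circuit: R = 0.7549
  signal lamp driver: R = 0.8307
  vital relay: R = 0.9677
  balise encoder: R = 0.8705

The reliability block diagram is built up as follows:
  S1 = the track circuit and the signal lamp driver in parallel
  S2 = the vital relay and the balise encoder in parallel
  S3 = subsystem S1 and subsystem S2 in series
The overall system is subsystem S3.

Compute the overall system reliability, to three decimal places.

0.954

Parallel (track circuit and signal lamp driver): 1 − (1 − 0.75490)(1 − 0.83070) = 0.95850
Parallel (vital relay and balise encoder): 1 − (1 − 0.96770)(1 − 0.87050) = 0.99582
Series ([0.95850] and [0.99582]): 0.95850 × 0.99582 = 0.954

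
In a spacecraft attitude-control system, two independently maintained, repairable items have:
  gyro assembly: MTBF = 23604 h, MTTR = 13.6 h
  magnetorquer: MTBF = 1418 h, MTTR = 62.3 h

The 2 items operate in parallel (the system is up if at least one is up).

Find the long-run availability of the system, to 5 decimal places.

0.99998

A(gyro assembly) = MTBF/(MTBF+MTTR) = 23604/(23604+13.6) = 0.999424
A(magnetorquer) = MTBF/(MTBF+MTTR) = 1418/(1418+62.3) = 0.957914
Parallel availability: 1 − (1 − 0.999424)(1 − 0.957914) = 0.99998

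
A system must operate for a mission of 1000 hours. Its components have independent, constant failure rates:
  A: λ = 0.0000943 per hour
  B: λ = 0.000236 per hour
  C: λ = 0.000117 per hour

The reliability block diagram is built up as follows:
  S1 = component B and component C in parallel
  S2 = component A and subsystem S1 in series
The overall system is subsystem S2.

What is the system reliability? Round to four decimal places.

0.8889

R(A) = exp(−0.0000943 × 1000) = 0.910010
R(B) = exp(−0.000236 × 1000) = 0.789781
R(C) = exp(−0.000117 × 1000) = 0.889585
Parallel (B and C): 1 − (1 − 0.789781)(1 − 0.889585) = 0.976789
Series (A and [0.976789]): 0.910010 × 0.976789 = 0.8889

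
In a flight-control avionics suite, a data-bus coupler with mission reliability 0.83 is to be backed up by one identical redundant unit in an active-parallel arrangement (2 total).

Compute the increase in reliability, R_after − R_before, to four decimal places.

R_before = 0.83
R_after = 1 − (1 − 0.83)^2 = 0.9711
ΔR = 0.9711 − 0.83 = 0.1411

0.1411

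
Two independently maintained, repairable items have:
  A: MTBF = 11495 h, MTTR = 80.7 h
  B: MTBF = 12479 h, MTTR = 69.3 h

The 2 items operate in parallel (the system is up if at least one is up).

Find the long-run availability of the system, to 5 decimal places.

0.99996

A(A) = MTBF/(MTBF+MTTR) = 11495/(11495+80.7) = 0.993028
A(B) = MTBF/(MTBF+MTTR) = 12479/(12479+69.3) = 0.994477
Parallel availability: 1 − (1 − 0.993028)(1 − 0.994477) = 0.99996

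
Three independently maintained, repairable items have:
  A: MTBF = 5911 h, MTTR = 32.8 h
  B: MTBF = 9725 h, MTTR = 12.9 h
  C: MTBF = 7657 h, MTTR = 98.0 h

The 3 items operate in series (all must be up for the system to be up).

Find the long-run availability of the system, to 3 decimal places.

A(A) = MTBF/(MTBF+MTTR) = 5911/(5911+32.8) = 0.994482
A(B) = MTBF/(MTBF+MTTR) = 9725/(9725+12.9) = 0.998675
A(C) = MTBF/(MTBF+MTTR) = 7657/(7657+98.0) = 0.987363
Series availability: 0.994482 × 0.998675 × 0.987363 = 0.981

0.981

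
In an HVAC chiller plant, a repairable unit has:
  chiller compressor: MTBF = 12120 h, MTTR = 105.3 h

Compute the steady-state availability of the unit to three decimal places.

A(chiller compressor) = MTBF/(MTBF+MTTR) = 12120/(12120+105.3) = 0.991

0.991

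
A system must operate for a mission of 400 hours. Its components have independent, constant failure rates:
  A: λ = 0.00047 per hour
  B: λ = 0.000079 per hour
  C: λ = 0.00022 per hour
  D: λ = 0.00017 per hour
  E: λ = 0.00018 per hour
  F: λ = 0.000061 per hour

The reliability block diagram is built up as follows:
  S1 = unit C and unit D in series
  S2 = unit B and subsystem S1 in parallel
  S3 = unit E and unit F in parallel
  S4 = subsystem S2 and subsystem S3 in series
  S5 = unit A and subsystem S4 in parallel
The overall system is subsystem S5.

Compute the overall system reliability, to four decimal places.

0.9989

R(A) = exp(−0.00047 × 400) = 0.828615
R(B) = exp(−0.000079 × 400) = 0.968894
R(C) = exp(−0.00022 × 400) = 0.915761
R(D) = exp(−0.00017 × 400) = 0.934260
R(E) = exp(−0.00018 × 400) = 0.930531
R(F) = exp(−0.000061 × 400) = 0.975895
Series (C and D): 0.915761 × 0.934260 = 0.855559
Parallel (B and [0.855559]): 1 − (1 − 0.968894)(1 − 0.855559) = 0.995507
Parallel (E and F): 1 − (1 − 0.930531)(1 − 0.975895) = 0.998325
Series ([0.995507] and [0.998325]): 0.995507 × 0.998325 = 0.993840
Parallel (A and [0.993840]): 1 − (1 − 0.828615)(1 − 0.993840) = 0.9989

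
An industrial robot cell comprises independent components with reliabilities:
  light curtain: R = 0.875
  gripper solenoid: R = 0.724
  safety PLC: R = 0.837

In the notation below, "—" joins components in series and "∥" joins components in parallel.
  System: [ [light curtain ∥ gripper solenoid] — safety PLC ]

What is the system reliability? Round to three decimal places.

0.808

Parallel (light curtain and gripper solenoid): 1 − (1 − 0.87500)(1 − 0.72400) = 0.96550
Series ([0.96550] and safety PLC): 0.96550 × 0.83700 = 0.808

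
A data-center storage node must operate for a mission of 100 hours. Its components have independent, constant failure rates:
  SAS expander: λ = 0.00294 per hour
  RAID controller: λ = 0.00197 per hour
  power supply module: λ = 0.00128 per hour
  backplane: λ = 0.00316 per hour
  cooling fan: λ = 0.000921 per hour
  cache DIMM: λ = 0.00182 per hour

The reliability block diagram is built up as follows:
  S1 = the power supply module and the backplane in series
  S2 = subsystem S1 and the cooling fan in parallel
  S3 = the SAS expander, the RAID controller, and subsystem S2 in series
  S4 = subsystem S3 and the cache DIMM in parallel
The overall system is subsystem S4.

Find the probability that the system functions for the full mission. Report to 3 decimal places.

0.932

R(SAS expander) = exp(−0.00294 × 100) = 0.74528
R(RAID controller) = exp(−0.00197 × 100) = 0.82119
R(power supply module) = exp(−0.00128 × 100) = 0.87985
R(backplane) = exp(−0.00316 × 100) = 0.72906
R(cooling fan) = exp(−0.000921 × 100) = 0.91201
R(cache DIMM) = exp(−0.00182 × 100) = 0.83360
Series (power supply module and backplane): 0.87985 × 0.72906 = 0.64146
Parallel ([0.64146] and cooling fan): 1 − (1 − 0.64146)(1 − 0.91201) = 0.96845
Series (SAS expander, RAID controller, and [0.96845]): 0.74528 × 0.82119 × 0.96845 = 0.59271
Parallel ([0.59271] and cache DIMM): 1 − (1 − 0.59271)(1 − 0.83360) = 0.932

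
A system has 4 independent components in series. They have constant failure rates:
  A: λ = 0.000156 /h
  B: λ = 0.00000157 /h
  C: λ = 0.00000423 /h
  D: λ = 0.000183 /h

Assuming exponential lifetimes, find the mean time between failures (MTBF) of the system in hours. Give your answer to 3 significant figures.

Series of exponential components: λ_sys = Σ λ_i
λ_sys = 0.000156 + 0.00000157 + 0.00000423 + 0.000183 = 3.4480e-04 /h
MTBF = 1 / λ_sys = 2900 h

2900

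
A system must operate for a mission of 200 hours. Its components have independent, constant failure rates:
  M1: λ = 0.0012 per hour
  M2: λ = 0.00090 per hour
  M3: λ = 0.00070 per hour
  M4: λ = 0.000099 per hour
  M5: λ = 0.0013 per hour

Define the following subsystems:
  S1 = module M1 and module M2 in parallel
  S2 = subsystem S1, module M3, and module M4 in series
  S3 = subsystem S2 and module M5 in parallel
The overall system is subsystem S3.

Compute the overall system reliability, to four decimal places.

R(M1) = exp(−0.0012 × 200) = 0.786628
R(M2) = exp(−0.00090 × 200) = 0.835270
R(M3) = exp(−0.00070 × 200) = 0.869358
R(M4) = exp(−0.000099 × 200) = 0.980395
R(M5) = exp(−0.0013 × 200) = 0.771052
Parallel (M1 and M2): 1 − (1 − 0.786628)(1 − 0.835270) = 0.964851
Series ([0.964851], M3, and M4): 0.964851 × 0.869358 × 0.980395 = 0.822356
Parallel ([0.822356] and M5): 1 − (1 − 0.822356)(1 − 0.771052) = 0.9593

0.9593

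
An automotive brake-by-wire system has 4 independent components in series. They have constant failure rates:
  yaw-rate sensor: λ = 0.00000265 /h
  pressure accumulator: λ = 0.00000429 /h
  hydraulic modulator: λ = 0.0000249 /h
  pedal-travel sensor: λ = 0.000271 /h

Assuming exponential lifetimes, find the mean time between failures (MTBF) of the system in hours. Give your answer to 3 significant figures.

Series of exponential components: λ_sys = Σ λ_i
λ_sys = 0.00000265 + 0.00000429 + 0.0000249 + 0.000271 = 3.0284e-04 /h
MTBF = 1 / λ_sys = 3300 h

3300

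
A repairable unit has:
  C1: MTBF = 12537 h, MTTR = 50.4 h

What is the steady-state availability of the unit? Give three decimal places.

A(C1) = MTBF/(MTBF+MTTR) = 12537/(12537+50.4) = 0.996

0.996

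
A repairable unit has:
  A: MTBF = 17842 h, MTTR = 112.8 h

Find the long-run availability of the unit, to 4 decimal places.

0.9937

A(A) = MTBF/(MTBF+MTTR) = 17842/(17842+112.8) = 0.9937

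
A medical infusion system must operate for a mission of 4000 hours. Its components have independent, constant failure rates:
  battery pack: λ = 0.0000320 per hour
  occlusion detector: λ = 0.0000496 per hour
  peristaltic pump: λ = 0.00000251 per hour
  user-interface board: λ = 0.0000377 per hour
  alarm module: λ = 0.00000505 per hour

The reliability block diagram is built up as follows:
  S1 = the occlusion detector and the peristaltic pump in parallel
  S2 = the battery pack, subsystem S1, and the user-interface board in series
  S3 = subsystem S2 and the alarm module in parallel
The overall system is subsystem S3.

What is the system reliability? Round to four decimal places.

R(battery pack) = exp(−0.0000320 × 4000) = 0.879853
R(occlusion detector) = exp(−0.0000496 × 4000) = 0.820042
R(peristaltic pump) = exp(−0.00000251 × 4000) = 0.990010
R(user-interface board) = exp(−0.0000377 × 4000) = 0.860020
R(alarm module) = exp(−0.00000505 × 4000) = 0.980003
Parallel (occlusion detector and peristaltic pump): 1 − (1 − 0.820042)(1 − 0.990010) = 0.998202
Series (battery pack, [0.998202], and user-interface board): 0.879853 × 0.998202 × 0.860020 = 0.755331
Parallel ([0.755331] and alarm module): 1 − (1 − 0.755331)(1 − 0.980003) = 0.9951

0.9951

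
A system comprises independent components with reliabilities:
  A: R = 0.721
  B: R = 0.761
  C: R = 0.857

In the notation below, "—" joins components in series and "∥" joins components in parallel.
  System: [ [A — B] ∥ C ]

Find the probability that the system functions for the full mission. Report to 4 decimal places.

Series (A and B): 0.721000 × 0.761000 = 0.548681
Parallel ([0.548681] and C): 1 − (1 − 0.548681)(1 − 0.857000) = 0.9355

0.9355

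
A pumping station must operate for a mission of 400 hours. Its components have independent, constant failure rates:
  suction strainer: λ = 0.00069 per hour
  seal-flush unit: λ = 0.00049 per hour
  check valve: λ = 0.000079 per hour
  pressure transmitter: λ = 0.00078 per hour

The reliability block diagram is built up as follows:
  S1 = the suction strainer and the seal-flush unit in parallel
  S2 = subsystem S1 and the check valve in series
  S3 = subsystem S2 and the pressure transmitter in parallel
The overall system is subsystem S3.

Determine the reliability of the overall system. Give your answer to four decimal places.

0.9805

R(suction strainer) = exp(−0.00069 × 400) = 0.758813
R(seal-flush unit) = exp(−0.00049 × 400) = 0.822012
R(check valve) = exp(−0.000079 × 400) = 0.968894
R(pressure transmitter) = exp(−0.00078 × 400) = 0.731982
Parallel (suction strainer and seal-flush unit): 1 − (1 − 0.758813)(1 − 0.822012) = 0.957072
Series ([0.957072] and check valve): 0.957072 × 0.968894 = 0.927301
Parallel ([0.927301] and pressure transmitter): 1 − (1 − 0.927301)(1 − 0.731982) = 0.9805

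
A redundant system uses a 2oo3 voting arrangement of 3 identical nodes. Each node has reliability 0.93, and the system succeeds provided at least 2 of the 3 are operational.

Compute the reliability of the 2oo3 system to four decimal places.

R = Σ_{i=2}^{3} C(3,i) p^i (1−p)^{3−i} with p = 0.93
C(3,2)·0.93^2·0.07^1 = 0.181629
C(3,3)·0.93^3·0.07^0 = 0.804357
Sum = 0.9860

0.9860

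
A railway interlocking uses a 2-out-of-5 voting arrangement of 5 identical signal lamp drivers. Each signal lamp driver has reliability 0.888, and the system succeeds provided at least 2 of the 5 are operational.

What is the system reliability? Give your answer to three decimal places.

R = Σ_{i=2}^{5} C(5,i) p^i (1−p)^{5−i} with p = 0.888
C(5,2)·0.888^2·0.112^3 = 0.01108
C(5,3)·0.888^3·0.112^2 = 0.08784
C(5,4)·0.888^4·0.112^1 = 0.34821
C(5,5)·0.888^5·0.112^0 = 0.55216
Sum = 0.999

0.999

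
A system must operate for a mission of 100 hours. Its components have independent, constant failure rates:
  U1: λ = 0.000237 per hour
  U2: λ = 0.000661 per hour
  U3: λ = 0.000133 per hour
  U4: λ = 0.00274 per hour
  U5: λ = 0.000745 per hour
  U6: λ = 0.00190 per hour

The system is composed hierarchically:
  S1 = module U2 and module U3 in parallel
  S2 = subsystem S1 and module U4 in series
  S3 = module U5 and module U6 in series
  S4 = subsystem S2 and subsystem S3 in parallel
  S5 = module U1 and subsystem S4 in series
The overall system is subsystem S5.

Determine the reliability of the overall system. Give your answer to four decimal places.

R(U1) = exp(−0.000237 × 100) = 0.976579
R(U2) = exp(−0.000661 × 100) = 0.936037
R(U3) = exp(−0.000133 × 100) = 0.986788
R(U4) = exp(−0.00274 × 100) = 0.760332
R(U5) = exp(−0.000745 × 100) = 0.928207
R(U6) = exp(−0.00190 × 100) = 0.826959
Parallel (U2 and U3): 1 − (1 − 0.936037)(1 − 0.986788) = 0.999155
Series ([0.999155] and U4): 0.999155 × 0.760332 = 0.759690
Series (U5 and U6): 0.928207 × 0.826959 = 0.767589
Parallel ([0.759690] and [0.767589]): 1 − (1 − 0.759690)(1 − 0.767589) = 0.944149
Series (U1 and [0.944149]): 0.976579 × 0.944149 = 0.9220

0.9220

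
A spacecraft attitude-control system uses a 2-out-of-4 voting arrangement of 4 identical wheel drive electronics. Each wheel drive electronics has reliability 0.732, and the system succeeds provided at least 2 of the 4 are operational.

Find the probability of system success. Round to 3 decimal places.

0.938

R = Σ_{i=2}^{4} C(4,i) p^i (1−p)^{4−i} with p = 0.732
C(4,2)·0.732^2·0.268^2 = 0.23091
C(4,3)·0.732^3·0.268^1 = 0.42046
C(4,4)·0.732^4·0.268^0 = 0.28711
Sum = 0.938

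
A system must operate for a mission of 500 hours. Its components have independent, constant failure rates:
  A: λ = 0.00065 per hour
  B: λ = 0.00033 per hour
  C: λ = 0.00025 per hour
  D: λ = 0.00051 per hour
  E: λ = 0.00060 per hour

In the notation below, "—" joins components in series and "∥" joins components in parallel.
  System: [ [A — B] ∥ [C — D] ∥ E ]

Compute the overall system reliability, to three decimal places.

0.968

R(A) = exp(−0.00065 × 500) = 0.72253
R(B) = exp(−0.00033 × 500) = 0.84789
R(C) = exp(−0.00025 × 500) = 0.88250
R(D) = exp(−0.00051 × 500) = 0.77492
R(E) = exp(−0.00060 × 500) = 0.74082
Series (A and B): 0.72253 × 0.84789 = 0.61263
Series (C and D): 0.88250 × 0.77492 = 0.68387
Parallel ([0.61263], [0.68387], and E): 1 − (1 − 0.61263)(1 − 0.68387)(1 − 0.74082) = 0.968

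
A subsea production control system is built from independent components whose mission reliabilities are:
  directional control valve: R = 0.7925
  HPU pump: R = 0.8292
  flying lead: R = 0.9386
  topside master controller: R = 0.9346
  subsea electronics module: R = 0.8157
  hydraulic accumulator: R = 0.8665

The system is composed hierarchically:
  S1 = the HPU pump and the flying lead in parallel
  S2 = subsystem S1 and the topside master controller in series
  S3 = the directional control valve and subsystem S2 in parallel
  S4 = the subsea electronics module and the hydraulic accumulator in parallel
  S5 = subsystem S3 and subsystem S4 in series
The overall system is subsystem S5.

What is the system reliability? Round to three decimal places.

0.960

Parallel (HPU pump and flying lead): 1 − (1 − 0.82920)(1 − 0.93860) = 0.98951
Series ([0.98951] and topside master controller): 0.98951 × 0.93460 = 0.92480
Parallel (directional control valve and [0.92480]): 1 − (1 − 0.79250)(1 − 0.92480) = 0.98440
Parallel (subsea electronics module and hydraulic accumulator): 1 − (1 − 0.81570)(1 − 0.86650) = 0.97540
Series ([0.98440] and [0.97540]): 0.98440 × 0.97540 = 0.960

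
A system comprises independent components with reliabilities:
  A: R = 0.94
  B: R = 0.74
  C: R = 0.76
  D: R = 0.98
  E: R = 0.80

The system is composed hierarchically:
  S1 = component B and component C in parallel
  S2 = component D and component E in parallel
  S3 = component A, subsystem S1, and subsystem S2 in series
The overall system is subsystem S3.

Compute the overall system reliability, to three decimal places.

Parallel (B and C): 1 − (1 − 0.74000)(1 − 0.76000) = 0.93760
Parallel (D and E): 1 − (1 − 0.98000)(1 − 0.80000) = 0.99600
Series (A, [0.93760], and [0.99600]): 0.94000 × 0.93760 × 0.99600 = 0.878

0.878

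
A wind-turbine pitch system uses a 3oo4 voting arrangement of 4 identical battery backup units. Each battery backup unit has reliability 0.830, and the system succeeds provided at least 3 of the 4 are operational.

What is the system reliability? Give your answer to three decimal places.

R = Σ_{i=3}^{4} C(4,i) p^i (1−p)^{4−i} with p = 0.830
C(4,3)·0.830^3·0.170^1 = 0.38882
C(4,4)·0.830^4·0.170^0 = 0.47458
Sum = 0.863

0.863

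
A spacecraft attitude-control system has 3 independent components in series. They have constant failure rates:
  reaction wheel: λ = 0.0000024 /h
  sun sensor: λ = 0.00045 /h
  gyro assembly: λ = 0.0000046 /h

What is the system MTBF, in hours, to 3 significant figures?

Series of exponential components: λ_sys = Σ λ_i
λ_sys = 0.0000024 + 0.00045 + 0.0000046 = 4.5700e-04 /h
MTBF = 1 / λ_sys = 2190 h

2190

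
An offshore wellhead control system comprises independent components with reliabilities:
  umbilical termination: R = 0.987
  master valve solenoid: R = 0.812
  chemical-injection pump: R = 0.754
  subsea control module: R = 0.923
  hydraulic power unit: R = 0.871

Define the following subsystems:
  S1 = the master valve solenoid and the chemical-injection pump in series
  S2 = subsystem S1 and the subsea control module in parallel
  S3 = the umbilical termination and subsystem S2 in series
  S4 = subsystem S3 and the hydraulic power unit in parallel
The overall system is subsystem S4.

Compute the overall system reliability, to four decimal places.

0.9945

Series (master valve solenoid and chemical-injection pump): 0.812000 × 0.754000 = 0.612248
Parallel ([0.612248] and subsea control module): 1 − (1 − 0.612248)(1 − 0.923000) = 0.970143
Series (umbilical termination and [0.970143]): 0.987000 × 0.970143 = 0.957531
Parallel ([0.957531] and hydraulic power unit): 1 − (1 − 0.957531)(1 − 0.871000) = 0.9945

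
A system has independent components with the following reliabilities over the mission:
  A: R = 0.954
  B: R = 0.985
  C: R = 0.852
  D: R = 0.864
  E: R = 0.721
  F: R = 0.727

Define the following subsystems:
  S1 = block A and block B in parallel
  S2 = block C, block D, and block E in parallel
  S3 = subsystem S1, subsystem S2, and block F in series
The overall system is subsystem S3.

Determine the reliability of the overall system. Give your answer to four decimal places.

0.7224

Parallel (A and B): 1 − (1 − 0.954000)(1 − 0.985000) = 0.999310
Parallel (C, D, and E): 1 − (1 − 0.852000)(1 − 0.864000)(1 − 0.721000) = 0.994384
Series ([0.999310], [0.994384], and F): 0.999310 × 0.994384 × 0.727000 = 0.7224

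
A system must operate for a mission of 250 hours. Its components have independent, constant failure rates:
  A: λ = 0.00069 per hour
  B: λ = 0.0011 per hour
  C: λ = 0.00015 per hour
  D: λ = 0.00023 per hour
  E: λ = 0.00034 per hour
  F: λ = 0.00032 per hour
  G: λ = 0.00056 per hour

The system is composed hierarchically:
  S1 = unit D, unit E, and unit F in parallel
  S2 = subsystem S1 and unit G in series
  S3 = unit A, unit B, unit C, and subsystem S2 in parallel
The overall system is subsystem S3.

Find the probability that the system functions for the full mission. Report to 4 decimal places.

R(A) = exp(−0.00069 × 250) = 0.841558
R(B) = exp(−0.0011 × 250) = 0.759572
R(C) = exp(−0.00015 × 250) = 0.963194
R(D) = exp(−0.00023 × 250) = 0.944122
R(E) = exp(−0.00034 × 250) = 0.918512
R(F) = exp(−0.00032 × 250) = 0.923116
R(G) = exp(−0.00056 × 250) = 0.869358
Parallel (D, E, and F): 1 − (1 − 0.944122)(1 − 0.918512)(1 − 0.923116) = 0.999650
Series ([0.999650] and G): 0.999650 × 0.869358 = 0.869054
Parallel (A, B, C, and [0.869054]): 1 − (1 − 0.841558)(1 − 0.759572)(1 − 0.963194)(1 − 0.869054) = 0.9998

0.9998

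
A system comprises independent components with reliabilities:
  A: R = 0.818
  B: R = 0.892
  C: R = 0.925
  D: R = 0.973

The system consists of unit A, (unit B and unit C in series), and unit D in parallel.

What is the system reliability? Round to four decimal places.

0.9991

Series (B and C): 0.892000 × 0.925000 = 0.825100
Parallel (A, [0.825100], and D): 1 − (1 − 0.818000)(1 − 0.825100)(1 − 0.973000) = 0.9991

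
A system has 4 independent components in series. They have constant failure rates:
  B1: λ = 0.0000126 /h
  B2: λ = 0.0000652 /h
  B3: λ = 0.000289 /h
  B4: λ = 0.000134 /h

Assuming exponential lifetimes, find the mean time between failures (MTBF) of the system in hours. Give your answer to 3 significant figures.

2000

Series of exponential components: λ_sys = Σ λ_i
λ_sys = 0.0000126 + 0.0000652 + 0.000289 + 0.000134 = 5.0080e-04 /h
MTBF = 1 / λ_sys = 2000 h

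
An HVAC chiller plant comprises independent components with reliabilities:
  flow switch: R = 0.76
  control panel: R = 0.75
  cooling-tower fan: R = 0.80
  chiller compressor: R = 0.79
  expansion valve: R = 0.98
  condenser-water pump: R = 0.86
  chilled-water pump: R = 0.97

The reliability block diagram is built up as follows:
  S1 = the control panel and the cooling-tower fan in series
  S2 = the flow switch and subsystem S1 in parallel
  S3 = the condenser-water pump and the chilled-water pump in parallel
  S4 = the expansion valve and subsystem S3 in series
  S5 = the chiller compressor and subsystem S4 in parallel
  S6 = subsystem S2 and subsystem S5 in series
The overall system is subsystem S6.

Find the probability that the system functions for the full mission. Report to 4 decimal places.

Series (control panel and cooling-tower fan): 0.750000 × 0.800000 = 0.600000
Parallel (flow switch and [0.600000]): 1 − (1 − 0.760000)(1 − 0.600000) = 0.904000
Parallel (condenser-water pump and chilled-water pump): 1 − (1 − 0.860000)(1 − 0.970000) = 0.995800
Series (expansion valve and [0.995800]): 0.980000 × 0.995800 = 0.975884
Parallel (chiller compressor and [0.975884]): 1 − (1 − 0.790000)(1 − 0.975884) = 0.994936
Series ([0.904000] and [0.994936]): 0.904000 × 0.994936 = 0.8994

0.8994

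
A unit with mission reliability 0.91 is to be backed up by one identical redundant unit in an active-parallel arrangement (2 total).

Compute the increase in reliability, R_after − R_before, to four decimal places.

0.0819

R_before = 0.91
R_after = 1 − (1 − 0.91)^2 = 0.9919
ΔR = 0.9919 − 0.91 = 0.0819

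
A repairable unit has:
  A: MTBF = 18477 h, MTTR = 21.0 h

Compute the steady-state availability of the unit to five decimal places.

0.99886

A(A) = MTBF/(MTBF+MTTR) = 18477/(18477+21.0) = 0.99886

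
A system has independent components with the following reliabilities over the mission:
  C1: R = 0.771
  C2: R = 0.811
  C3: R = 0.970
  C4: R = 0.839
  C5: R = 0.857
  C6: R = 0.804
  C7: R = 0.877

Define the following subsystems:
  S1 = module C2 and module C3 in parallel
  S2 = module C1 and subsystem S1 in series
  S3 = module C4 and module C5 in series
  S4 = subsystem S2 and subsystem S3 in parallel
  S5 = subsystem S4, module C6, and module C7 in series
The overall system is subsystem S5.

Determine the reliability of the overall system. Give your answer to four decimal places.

0.6589

Parallel (C2 and C3): 1 − (1 − 0.811000)(1 − 0.970000) = 0.994330
Series (C1 and [0.994330]): 0.771000 × 0.994330 = 0.766628
Series (C4 and C5): 0.839000 × 0.857000 = 0.719023
Parallel ([0.766628] and [0.719023]): 1 − (1 − 0.766628)(1 − 0.719023) = 0.934428
Series ([0.934428], C6, and C7): 0.934428 × 0.804000 × 0.877000 = 0.6589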